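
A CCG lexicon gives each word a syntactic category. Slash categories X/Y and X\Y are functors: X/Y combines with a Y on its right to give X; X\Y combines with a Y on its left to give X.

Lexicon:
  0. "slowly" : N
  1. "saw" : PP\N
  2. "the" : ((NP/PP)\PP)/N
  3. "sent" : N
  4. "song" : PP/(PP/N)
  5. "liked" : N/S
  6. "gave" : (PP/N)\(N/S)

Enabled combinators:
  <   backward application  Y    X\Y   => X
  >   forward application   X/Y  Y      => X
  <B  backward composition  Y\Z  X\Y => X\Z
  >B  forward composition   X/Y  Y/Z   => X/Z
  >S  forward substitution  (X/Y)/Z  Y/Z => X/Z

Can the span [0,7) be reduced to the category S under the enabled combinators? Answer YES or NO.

NO

N PP\N ((NP/PP)\PP)/N N PP/(PP/N) N/S (PP/N)\(N/S)
CKY chart[0,7] = {NP}; S ∉ chart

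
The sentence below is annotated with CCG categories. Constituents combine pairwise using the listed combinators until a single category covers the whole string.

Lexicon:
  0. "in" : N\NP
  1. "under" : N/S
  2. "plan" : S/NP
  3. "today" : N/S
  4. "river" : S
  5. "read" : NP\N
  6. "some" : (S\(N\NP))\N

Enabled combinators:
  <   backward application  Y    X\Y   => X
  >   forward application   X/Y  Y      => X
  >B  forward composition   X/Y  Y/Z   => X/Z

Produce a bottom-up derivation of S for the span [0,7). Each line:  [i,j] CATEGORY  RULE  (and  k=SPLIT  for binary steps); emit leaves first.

[0,1] N\NP  lex  "in"
[1,2] N/S  lex  "under"
[2,3] S/NP  lex  "plan"
[3,4] N/S  lex  "today"
[4,5] S  lex  "river"
[3,5] N  >  k=4
[5,6] NP\N  lex  "read"
[3,6] NP  <  k=5
[2,6] S  >  k=3
[1,6] N  >  k=2
[6,7] (S\(N\NP))\N  lex  "some"
[1,7] S\(N\NP)  <  k=6
[0,7] S  <  k=1

[0,7] S   <
  [0,1] "in" : N\NP
  [1,7] S\(N\NP)   <
    [1,6] N   >
      [1,2] "under" : N/S
      [2,6] S   >
        [2,3] "plan" : S/NP
        [3,6] NP   <
          [3,5] N   >
            [3,4] "today" : N/S
            [4,5] "river" : S
          [5,6] "read" : NP\N
    [6,7] "some" : (S\(N\NP))\N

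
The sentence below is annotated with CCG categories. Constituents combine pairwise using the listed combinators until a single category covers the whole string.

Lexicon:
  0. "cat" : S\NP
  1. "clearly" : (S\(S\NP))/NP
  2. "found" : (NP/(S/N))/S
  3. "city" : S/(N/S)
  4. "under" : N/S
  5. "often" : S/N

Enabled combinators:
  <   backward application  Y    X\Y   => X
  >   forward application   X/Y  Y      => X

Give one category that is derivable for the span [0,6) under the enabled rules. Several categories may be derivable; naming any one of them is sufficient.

S

[0,6] S   <
  [0,1] "cat" : S\NP
  [1,6] S\(S\NP)   >
    [1,2] "clearly" : (S\(S\NP))/NP
    [2,6] NP   >
      [2,5] NP/(S/N)   >
        [2,3] "found" : (NP/(S/N))/S
        [3,5] S   >
          [3,4] "city" : S/(N/S)
          [4,5] "under" : N/S
      [5,6] "often" : S/N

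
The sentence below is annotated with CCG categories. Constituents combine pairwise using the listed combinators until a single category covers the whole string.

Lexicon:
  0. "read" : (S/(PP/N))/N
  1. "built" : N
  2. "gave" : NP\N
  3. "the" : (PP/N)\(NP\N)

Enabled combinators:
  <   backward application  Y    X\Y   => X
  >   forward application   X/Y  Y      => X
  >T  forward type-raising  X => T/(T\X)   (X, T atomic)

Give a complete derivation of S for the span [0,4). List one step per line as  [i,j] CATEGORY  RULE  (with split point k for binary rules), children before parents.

[0,4] S   >
  [0,2] S/(PP/N)   >
    [0,1] "read" : (S/(PP/N))/N
    [1,2] "built" : N
  [2,4] PP/N   <
    [2,3] "gave" : NP\N
    [3,4] "the" : (PP/N)\(NP\N)

[0,1] (S/(PP/N))/N  lex  "read"
[1,2] N  lex  "built"
[0,2] S/(PP/N)  >  k=1
[2,3] NP\N  lex  "gave"
[3,4] (PP/N)\(NP\N)  lex  "the"
[2,4] PP/N  <  k=3
[0,4] S  >  k=2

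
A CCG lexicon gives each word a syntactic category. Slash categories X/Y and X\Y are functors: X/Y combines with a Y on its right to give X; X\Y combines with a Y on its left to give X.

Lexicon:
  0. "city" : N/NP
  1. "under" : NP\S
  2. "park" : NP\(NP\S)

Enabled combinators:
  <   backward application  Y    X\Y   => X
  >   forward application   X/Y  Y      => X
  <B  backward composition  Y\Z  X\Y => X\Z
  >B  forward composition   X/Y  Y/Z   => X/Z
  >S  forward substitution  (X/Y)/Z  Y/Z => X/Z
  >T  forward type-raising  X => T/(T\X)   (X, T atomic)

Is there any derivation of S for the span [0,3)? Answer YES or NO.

NO

N/NP NP\S NP\(NP\S)
CKY chart[0,3] = {N, N/(NP\NP), N/(N\N), NP/(NP\N), PP/(PP\N), S/(S\N)}; S ∉ chart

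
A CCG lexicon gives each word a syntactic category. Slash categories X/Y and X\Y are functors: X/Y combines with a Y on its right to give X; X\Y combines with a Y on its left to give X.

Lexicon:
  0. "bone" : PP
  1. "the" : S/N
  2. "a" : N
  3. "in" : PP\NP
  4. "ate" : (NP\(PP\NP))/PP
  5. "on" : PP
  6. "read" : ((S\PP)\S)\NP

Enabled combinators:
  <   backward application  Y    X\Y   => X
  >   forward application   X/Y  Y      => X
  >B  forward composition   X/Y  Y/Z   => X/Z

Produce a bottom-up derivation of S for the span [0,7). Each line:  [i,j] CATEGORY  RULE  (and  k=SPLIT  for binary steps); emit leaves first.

[0,7] S   <
  [0,1] "bone" : PP
  [1,7] S\PP   <
    [1,3] S   >
      [1,2] "the" : S/N
      [2,3] "a" : N
    [3,7] (S\PP)\S   <
      [3,6] NP   <
        [3,4] "in" : PP\NP
        [4,6] NP\(PP\NP)   >
          [4,5] "ate" : (NP\(PP\NP))/PP
          [5,6] "on" : PP
      [6,7] "read" : ((S\PP)\S)\NP

[0,1] PP  lex  "bone"
[1,2] S/N  lex  "the"
[2,3] N  lex  "a"
[1,3] S  >  k=2
[3,4] PP\NP  lex  "in"
[4,5] (NP\(PP\NP))/PP  lex  "ate"
[5,6] PP  lex  "on"
[4,6] NP\(PP\NP)  >  k=5
[3,6] NP  <  k=4
[6,7] ((S\PP)\S)\NP  lex  "read"
[3,7] (S\PP)\S  <  k=6
[1,7] S\PP  <  k=3
[0,7] S  <  k=1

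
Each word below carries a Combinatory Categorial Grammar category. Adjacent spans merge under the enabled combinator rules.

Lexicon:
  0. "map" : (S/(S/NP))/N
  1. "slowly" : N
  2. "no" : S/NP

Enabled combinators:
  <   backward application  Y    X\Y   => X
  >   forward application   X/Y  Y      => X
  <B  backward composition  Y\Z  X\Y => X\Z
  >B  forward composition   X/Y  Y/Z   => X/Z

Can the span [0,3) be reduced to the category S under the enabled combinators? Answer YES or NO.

YES

[0,3] S   >
  [0,2] S/(S/NP)   >
    [0,1] "map" : (S/(S/NP))/N
    [1,2] "slowly" : N
  [2,3] "no" : S/NP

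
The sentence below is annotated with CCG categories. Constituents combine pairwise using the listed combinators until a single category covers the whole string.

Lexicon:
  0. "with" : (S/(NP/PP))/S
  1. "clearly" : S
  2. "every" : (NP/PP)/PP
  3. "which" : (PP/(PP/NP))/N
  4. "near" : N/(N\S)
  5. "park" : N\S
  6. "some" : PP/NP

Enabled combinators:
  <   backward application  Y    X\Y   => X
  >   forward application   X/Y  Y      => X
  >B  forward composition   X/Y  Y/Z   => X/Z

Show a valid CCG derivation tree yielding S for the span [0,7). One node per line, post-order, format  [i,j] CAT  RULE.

[0,7] S   >
  [0,2] S/(NP/PP)   >
    [0,1] "with" : (S/(NP/PP))/S
    [1,2] "clearly" : S
  [2,7] NP/PP   >
    [2,3] "every" : (NP/PP)/PP
    [3,7] PP   >
      [3,6] PP/(PP/NP)   >
        [3,4] "which" : (PP/(PP/NP))/N
        [4,6] N   >
          [4,5] "near" : N/(N\S)
          [5,6] "park" : N\S
      [6,7] "some" : PP/NP

[0,1] (S/(NP/PP))/S  lex  "with"
[1,2] S  lex  "clearly"
[0,2] S/(NP/PP)  >  k=1
[2,3] (NP/PP)/PP  lex  "every"
[3,4] (PP/(PP/NP))/N  lex  "which"
[4,5] N/(N\S)  lex  "near"
[5,6] N\S  lex  "park"
[4,6] N  >  k=5
[3,6] PP/(PP/NP)  >  k=4
[6,7] PP/NP  lex  "some"
[3,7] PP  >  k=6
[2,7] NP/PP  >  k=3
[0,7] S  >  k=2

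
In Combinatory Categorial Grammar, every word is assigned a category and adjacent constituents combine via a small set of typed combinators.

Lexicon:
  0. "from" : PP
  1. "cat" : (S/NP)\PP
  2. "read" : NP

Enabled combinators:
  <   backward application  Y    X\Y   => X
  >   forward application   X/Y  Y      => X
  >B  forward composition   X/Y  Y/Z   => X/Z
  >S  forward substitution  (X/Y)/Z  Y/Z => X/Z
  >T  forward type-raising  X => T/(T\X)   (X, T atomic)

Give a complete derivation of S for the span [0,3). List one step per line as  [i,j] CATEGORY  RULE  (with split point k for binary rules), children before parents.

[0,1] PP  lex  "from"
[1,2] (S/NP)\PP  lex  "cat"
[0,2] S/NP  <  k=1
[2,3] NP  lex  "read"
[0,3] S  >  k=2

[0,3] S   >
  [0,2] S/NP   <
    [0,1] "from" : PP
    [1,2] "cat" : (S/NP)\PP
  [2,3] "read" : NP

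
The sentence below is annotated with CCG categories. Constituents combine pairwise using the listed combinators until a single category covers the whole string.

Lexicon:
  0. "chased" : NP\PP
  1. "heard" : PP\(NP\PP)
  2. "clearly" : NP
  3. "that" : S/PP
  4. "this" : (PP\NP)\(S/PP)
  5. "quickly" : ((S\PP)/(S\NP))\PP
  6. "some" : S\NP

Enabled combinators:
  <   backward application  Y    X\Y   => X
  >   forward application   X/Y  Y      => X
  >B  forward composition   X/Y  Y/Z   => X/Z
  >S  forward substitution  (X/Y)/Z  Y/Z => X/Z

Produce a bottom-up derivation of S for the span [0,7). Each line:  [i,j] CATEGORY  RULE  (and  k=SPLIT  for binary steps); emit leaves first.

[0,7] S   <
  [0,2] PP   <
    [0,1] "chased" : NP\PP
    [1,2] "heard" : PP\(NP\PP)
  [2,7] S\PP   >
    [2,6] (S\PP)/(S\NP)   <
      [2,5] PP   <
        [2,3] "clearly" : NP
        [3,5] PP\NP   <
          [3,4] "that" : S/PP
          [4,5] "this" : (PP\NP)\(S/PP)
      [5,6] "quickly" : ((S\PP)/(S\NP))\PP
    [6,7] "some" : S\NP

[0,1] NP\PP  lex  "chased"
[1,2] PP\(NP\PP)  lex  "heard"
[0,2] PP  <  k=1
[2,3] NP  lex  "clearly"
[3,4] S/PP  lex  "that"
[4,5] (PP\NP)\(S/PP)  lex  "this"
[3,5] PP\NP  <  k=4
[2,5] PP  <  k=3
[5,6] ((S\PP)/(S\NP))\PP  lex  "quickly"
[2,6] (S\PP)/(S\NP)  <  k=5
[6,7] S\NP  lex  "some"
[2,7] S\PP  >  k=6
[0,7] S  <  k=2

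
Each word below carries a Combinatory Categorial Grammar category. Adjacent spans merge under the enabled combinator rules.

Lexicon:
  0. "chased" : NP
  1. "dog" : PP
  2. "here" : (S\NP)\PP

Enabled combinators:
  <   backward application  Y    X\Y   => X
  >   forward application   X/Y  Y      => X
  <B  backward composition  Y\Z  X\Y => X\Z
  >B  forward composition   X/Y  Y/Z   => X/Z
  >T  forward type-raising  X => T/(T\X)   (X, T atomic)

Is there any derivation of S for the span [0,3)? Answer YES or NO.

YES

[0,3] S   <
  [0,1] "chased" : NP
  [1,3] S\NP   <
    [1,2] "dog" : PP
    [2,3] "here" : (S\NP)\PP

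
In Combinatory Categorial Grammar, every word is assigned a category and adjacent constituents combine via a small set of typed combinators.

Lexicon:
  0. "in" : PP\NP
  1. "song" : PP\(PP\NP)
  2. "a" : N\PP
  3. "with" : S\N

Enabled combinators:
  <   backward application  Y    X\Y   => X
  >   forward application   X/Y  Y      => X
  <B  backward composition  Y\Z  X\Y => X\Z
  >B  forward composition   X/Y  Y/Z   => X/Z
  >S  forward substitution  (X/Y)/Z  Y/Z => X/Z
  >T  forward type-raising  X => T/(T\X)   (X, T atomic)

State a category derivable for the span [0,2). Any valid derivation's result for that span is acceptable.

PP

[0,4] S   <
  [0,3] N   <
    [0,2] PP   <
      [0,1] "in" : PP\NP
      [1,2] "song" : PP\(PP\NP)
    [2,3] "a" : N\PP
  [3,4] "with" : S\N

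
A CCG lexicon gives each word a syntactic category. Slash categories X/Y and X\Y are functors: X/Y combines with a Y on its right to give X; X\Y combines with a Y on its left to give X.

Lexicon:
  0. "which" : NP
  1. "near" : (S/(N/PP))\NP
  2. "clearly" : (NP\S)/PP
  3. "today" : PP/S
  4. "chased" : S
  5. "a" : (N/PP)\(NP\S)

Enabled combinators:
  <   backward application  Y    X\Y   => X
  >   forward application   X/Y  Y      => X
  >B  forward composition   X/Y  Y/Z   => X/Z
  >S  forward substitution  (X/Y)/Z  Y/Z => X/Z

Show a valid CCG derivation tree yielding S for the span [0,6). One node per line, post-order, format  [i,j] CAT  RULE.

[0,6] S   >
  [0,2] S/(N/PP)   <
    [0,1] "which" : NP
    [1,2] "near" : (S/(N/PP))\NP
  [2,6] N/PP   <
    [2,5] NP\S   >
      [2,3] "clearly" : (NP\S)/PP
      [3,5] PP   >
        [3,4] "today" : PP/S
        [4,5] "chased" : S
    [5,6] "a" : (N/PP)\(NP\S)

[0,1] NP  lex  "which"
[1,2] (S/(N/PP))\NP  lex  "near"
[0,2] S/(N/PP)  <  k=1
[2,3] (NP\S)/PP  lex  "clearly"
[3,4] PP/S  lex  "today"
[4,5] S  lex  "chased"
[3,5] PP  >  k=4
[2,5] NP\S  >  k=3
[5,6] (N/PP)\(NP\S)  lex  "a"
[2,6] N/PP  <  k=5
[0,6] S  >  k=2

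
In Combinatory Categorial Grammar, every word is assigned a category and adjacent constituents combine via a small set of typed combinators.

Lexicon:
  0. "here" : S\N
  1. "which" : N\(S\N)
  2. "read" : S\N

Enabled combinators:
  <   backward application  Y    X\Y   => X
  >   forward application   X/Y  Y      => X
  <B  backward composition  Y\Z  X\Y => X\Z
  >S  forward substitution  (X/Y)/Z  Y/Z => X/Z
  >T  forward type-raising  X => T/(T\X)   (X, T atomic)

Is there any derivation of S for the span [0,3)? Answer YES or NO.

YES

[0,3] S   <
  [0,2] N   <
    [0,1] "here" : S\N
    [1,2] "which" : N\(S\N)
  [2,3] "read" : S\N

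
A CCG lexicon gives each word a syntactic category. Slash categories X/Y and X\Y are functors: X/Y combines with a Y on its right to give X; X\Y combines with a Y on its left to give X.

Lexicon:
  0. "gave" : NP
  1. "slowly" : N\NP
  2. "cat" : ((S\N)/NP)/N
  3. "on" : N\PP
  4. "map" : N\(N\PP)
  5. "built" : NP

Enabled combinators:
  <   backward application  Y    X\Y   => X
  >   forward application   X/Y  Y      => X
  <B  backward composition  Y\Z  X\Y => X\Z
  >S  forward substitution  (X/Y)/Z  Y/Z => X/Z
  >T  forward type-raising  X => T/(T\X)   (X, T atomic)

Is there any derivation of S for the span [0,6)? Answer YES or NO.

YES

[0,6] S   <
  [0,2] N   >
    [0,1] N/(N\NP)   >T
      [0,1] "gave" : NP
    [1,2] "slowly" : N\NP
  [2,6] S\N   >
    [2,5] (S\N)/NP   >
      [2,3] "cat" : ((S\N)/NP)/N
      [3,5] N   <
        [3,4] "on" : N\PP
        [4,5] "map" : N\(N\PP)
    [5,6] "built" : NP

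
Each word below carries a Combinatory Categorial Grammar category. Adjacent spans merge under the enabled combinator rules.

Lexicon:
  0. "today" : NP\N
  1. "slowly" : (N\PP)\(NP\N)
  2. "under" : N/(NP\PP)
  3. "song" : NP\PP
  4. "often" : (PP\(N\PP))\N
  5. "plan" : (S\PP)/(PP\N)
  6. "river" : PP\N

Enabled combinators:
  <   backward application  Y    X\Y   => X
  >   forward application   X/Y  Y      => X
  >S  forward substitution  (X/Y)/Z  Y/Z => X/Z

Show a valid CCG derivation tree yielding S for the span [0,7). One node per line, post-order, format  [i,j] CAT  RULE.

[0,1] NP\N  lex  "today"
[1,2] (N\PP)\(NP\N)  lex  "slowly"
[0,2] N\PP  <  k=1
[2,3] N/(NP\PP)  lex  "under"
[3,4] NP\PP  lex  "song"
[2,4] N  >  k=3
[4,5] (PP\(N\PP))\N  lex  "often"
[2,5] PP\(N\PP)  <  k=4
[0,5] PP  <  k=2
[5,6] (S\PP)/(PP\N)  lex  "plan"
[6,7] PP\N  lex  "river"
[5,7] S\PP  >  k=6
[0,7] S  <  k=5

[0,7] S   <
  [0,5] PP   <
    [0,2] N\PP   <
      [0,1] "today" : NP\N
      [1,2] "slowly" : (N\PP)\(NP\N)
    [2,5] PP\(N\PP)   <
      [2,4] N   >
        [2,3] "under" : N/(NP\PP)
        [3,4] "song" : NP\PP
      [4,5] "often" : (PP\(N\PP))\N
  [5,7] S\PP   >
    [5,6] "plan" : (S\PP)/(PP\N)
    [6,7] "river" : PP\N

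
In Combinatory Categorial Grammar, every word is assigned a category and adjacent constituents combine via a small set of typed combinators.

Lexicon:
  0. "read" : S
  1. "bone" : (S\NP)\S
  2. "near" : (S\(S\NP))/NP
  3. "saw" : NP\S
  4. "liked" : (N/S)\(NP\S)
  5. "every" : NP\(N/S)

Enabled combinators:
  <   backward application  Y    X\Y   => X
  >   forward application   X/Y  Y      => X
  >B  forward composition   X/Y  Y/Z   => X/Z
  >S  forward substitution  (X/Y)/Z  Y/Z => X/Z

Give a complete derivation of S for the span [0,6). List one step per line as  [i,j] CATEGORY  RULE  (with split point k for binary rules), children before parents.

[0,6] S   <
  [0,2] S\NP   <
    [0,1] "read" : S
    [1,2] "bone" : (S\NP)\S
  [2,6] S\(S\NP)   >
    [2,3] "near" : (S\(S\NP))/NP
    [3,6] NP   <
      [3,5] N/S   <
        [3,4] "saw" : NP\S
        [4,5] "liked" : (N/S)\(NP\S)
      [5,6] "every" : NP\(N/S)

[0,1] S  lex  "read"
[1,2] (S\NP)\S  lex  "bone"
[0,2] S\NP  <  k=1
[2,3] (S\(S\NP))/NP  lex  "near"
[3,4] NP\S  lex  "saw"
[4,5] (N/S)\(NP\S)  lex  "liked"
[3,5] N/S  <  k=4
[5,6] NP\(N/S)  lex  "every"
[3,6] NP  <  k=5
[2,6] S\(S\NP)  >  k=3
[0,6] S  <  k=2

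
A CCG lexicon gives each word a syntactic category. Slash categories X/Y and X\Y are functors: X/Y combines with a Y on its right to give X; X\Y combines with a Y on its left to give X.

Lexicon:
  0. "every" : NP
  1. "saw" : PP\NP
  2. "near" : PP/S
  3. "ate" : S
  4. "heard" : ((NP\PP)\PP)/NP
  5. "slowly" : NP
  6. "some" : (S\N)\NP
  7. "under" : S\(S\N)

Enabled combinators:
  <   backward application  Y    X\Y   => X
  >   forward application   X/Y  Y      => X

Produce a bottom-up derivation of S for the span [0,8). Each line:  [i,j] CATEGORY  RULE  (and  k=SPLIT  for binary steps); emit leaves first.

[0,1] NP  lex  "every"
[1,2] PP\NP  lex  "saw"
[0,2] PP  <  k=1
[2,3] PP/S  lex  "near"
[3,4] S  lex  "ate"
[2,4] PP  >  k=3
[4,5] ((NP\PP)\PP)/NP  lex  "heard"
[5,6] NP  lex  "slowly"
[4,6] (NP\PP)\PP  >  k=5
[2,6] NP\PP  <  k=4
[0,6] NP  <  k=2
[6,7] (S\N)\NP  lex  "some"
[0,7] S\N  <  k=6
[7,8] S\(S\N)  lex  "under"
[0,8] S  <  k=7

[0,8] S   <
  [0,7] S\N   <
    [0,6] NP   <
      [0,2] PP   <
        [0,1] "every" : NP
        [1,2] "saw" : PP\NP
      [2,6] NP\PP   <
        [2,4] PP   >
          [2,3] "near" : PP/S
          [3,4] "ate" : S
        [4,6] (NP\PP)\PP   >
          [4,5] "heard" : ((NP\PP)\PP)/NP
          [5,6] "slowly" : NP
    [6,7] "some" : (S\N)\NP
  [7,8] "under" : S\(S\N)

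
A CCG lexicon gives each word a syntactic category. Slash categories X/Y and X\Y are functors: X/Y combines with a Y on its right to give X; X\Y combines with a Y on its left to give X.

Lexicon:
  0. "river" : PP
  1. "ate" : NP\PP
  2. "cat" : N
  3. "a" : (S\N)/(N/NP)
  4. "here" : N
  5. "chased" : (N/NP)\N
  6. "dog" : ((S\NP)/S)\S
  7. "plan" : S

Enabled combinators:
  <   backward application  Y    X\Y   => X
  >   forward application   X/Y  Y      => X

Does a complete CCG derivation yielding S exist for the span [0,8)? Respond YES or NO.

[0,8] S   <
  [0,2] NP   <
    [0,1] "river" : PP
    [1,2] "ate" : NP\PP
  [2,8] S\NP   >
    [2,7] (S\NP)/S   <
      [2,6] S   <
        [2,3] "cat" : N
        [3,6] S\N   >
          [3,4] "a" : (S\N)/(N/NP)
          [4,6] N/NP   <
            [4,5] "here" : N
            [5,6] "chased" : (N/NP)\N
      [6,7] "dog" : ((S\NP)/S)\S
    [7,8] "plan" : S

YES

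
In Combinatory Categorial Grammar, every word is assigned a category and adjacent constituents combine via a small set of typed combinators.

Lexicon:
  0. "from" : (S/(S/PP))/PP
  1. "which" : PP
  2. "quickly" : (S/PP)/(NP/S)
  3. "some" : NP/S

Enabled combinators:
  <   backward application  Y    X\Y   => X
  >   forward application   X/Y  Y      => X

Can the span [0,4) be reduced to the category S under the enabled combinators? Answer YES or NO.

[0,4] S   >
  [0,2] S/(S/PP)   >
    [0,1] "from" : (S/(S/PP))/PP
    [1,2] "which" : PP
  [2,4] S/PP   >
    [2,3] "quickly" : (S/PP)/(NP/S)
    [3,4] "some" : NP/S

YES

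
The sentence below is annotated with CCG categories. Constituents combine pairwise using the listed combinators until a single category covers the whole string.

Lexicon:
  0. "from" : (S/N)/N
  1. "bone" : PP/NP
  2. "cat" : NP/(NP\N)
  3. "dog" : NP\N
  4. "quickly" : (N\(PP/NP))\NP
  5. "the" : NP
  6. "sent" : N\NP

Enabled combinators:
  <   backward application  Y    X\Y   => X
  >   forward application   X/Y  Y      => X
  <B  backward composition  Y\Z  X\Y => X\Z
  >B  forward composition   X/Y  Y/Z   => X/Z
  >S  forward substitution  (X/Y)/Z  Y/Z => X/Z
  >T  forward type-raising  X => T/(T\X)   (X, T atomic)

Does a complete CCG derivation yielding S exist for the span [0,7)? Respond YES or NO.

YES

[0,7] S   >
  [0,5] S/N   >
    [0,1] "from" : (S/N)/N
    [1,5] N   <
      [1,2] "bone" : PP/NP
      [2,5] N\(PP/NP)   <
        [2,4] NP   >
          [2,3] "cat" : NP/(NP\N)
          [3,4] "dog" : NP\N
        [4,5] "quickly" : (N\(PP/NP))\NP
  [5,7] N   >
    [5,6] N/(N\NP)   >T
      [5,6] "the" : NP
    [6,7] "sent" : N\NP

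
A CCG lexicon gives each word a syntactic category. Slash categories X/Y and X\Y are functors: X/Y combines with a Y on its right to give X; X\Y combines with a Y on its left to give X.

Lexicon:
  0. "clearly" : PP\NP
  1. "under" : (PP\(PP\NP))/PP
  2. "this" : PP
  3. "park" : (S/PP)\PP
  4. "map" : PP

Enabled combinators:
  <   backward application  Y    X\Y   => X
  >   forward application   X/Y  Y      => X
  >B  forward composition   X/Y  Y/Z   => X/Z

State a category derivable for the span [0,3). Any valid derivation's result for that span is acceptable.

PP

[0,5] S   >
  [0,4] S/PP   <
    [0,3] PP   <
      [0,1] "clearly" : PP\NP
      [1,3] PP\(PP\NP)   >
        [1,2] "under" : (PP\(PP\NP))/PP
        [2,3] "this" : PP
    [3,4] "park" : (S/PP)\PP
  [4,5] "map" : PP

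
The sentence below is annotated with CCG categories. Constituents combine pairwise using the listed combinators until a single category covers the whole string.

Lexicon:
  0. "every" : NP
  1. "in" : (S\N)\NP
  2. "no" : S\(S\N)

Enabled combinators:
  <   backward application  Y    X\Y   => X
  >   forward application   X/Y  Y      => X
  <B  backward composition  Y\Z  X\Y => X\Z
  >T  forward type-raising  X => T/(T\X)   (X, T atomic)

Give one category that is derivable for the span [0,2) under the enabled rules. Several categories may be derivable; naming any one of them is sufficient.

S\N

[0,3] S   <
  [0,2] S\N   <
    [0,1] "every" : NP
    [1,2] "in" : (S\N)\NP
  [2,3] "no" : S\(S\N)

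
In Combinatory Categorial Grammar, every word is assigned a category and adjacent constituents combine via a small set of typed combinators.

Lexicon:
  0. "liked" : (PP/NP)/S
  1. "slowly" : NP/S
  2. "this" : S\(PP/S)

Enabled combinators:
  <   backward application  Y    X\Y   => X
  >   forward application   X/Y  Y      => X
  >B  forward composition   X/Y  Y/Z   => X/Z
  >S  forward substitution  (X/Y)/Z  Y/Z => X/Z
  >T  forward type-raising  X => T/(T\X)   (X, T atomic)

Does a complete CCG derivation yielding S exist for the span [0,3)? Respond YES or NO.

[0,3] S   <
  [0,2] PP/S   >S
    [0,1] "liked" : (PP/NP)/S
    [1,2] "slowly" : NP/S
  [2,3] "this" : S\(PP/S)

YES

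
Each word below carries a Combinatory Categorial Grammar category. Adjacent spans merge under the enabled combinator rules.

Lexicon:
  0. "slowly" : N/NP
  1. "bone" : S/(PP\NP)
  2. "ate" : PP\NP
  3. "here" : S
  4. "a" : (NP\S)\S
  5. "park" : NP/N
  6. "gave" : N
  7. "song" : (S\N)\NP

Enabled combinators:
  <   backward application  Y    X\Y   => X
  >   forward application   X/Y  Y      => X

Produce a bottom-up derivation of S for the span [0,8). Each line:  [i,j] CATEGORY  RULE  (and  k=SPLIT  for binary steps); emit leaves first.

[0,1] N/NP  lex  "slowly"
[1,2] S/(PP\NP)  lex  "bone"
[2,3] PP\NP  lex  "ate"
[1,3] S  >  k=2
[3,4] S  lex  "here"
[4,5] (NP\S)\S  lex  "a"
[3,5] NP\S  <  k=4
[1,5] NP  <  k=3
[0,5] N  >  k=1
[5,6] NP/N  lex  "park"
[6,7] N  lex  "gave"
[5,7] NP  >  k=6
[7,8] (S\N)\NP  lex  "song"
[5,8] S\N  <  k=7
[0,8] S  <  k=5

[0,8] S   <
  [0,5] N   >
    [0,1] "slowly" : N/NP
    [1,5] NP   <
      [1,3] S   >
        [1,2] "bone" : S/(PP\NP)
        [2,3] "ate" : PP\NP
      [3,5] NP\S   <
        [3,4] "here" : S
        [4,5] "a" : (NP\S)\S
  [5,8] S\N   <
    [5,7] NP   >
      [5,6] "park" : NP/N
      [6,7] "gave" : N
    [7,8] "song" : (S\N)\NP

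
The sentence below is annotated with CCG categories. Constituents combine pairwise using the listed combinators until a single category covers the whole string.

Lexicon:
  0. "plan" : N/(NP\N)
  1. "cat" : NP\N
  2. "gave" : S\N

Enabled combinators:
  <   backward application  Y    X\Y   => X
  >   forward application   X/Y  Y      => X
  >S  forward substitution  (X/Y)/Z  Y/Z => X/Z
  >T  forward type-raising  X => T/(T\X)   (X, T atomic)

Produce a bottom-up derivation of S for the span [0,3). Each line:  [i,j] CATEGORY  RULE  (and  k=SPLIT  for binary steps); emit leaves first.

[0,1] N/(NP\N)  lex  "plan"
[1,2] NP\N  lex  "cat"
[0,2] N  >  k=1
[2,3] S\N  lex  "gave"
[0,3] S  <  k=2

[0,3] S   <
  [0,2] N   >
    [0,1] "plan" : N/(NP\N)
    [1,2] "cat" : NP\N
  [2,3] "gave" : S\N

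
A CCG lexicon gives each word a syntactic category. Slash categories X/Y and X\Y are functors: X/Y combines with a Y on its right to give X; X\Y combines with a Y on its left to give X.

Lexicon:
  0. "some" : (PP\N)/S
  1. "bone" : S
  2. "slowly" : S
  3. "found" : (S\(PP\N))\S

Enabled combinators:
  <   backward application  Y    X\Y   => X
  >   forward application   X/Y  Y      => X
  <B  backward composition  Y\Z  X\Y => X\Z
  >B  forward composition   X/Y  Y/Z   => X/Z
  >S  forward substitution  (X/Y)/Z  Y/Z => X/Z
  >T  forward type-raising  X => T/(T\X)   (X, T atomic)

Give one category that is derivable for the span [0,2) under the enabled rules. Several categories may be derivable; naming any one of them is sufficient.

[0,4] S   <
  [0,2] PP\N   >
    [0,1] "some" : (PP\N)/S
    [1,2] "bone" : S
  [2,4] S\(PP\N)   <
    [2,3] "slowly" : S
    [3,4] "found" : (S\(PP\N))\S

PP\N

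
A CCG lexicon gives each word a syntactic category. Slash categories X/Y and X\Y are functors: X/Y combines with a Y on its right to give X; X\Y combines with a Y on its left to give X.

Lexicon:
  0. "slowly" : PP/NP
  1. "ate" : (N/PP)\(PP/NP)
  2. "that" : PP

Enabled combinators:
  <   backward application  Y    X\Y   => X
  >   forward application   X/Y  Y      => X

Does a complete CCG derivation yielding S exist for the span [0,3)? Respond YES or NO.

PP/NP (N/PP)\(PP/NP) PP
CKY chart[0,3] = {N}; S ∉ chart

NO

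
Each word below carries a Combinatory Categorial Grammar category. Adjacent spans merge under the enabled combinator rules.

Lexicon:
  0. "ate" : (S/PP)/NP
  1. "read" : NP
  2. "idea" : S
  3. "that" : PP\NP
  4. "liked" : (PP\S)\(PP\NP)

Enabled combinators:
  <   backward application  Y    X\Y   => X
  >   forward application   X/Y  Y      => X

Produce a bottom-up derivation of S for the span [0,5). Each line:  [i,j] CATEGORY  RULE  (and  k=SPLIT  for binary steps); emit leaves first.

[0,5] S   >
  [0,2] S/PP   >
    [0,1] "ate" : (S/PP)/NP
    [1,2] "read" : NP
  [2,5] PP   <
    [2,3] "idea" : S
    [3,5] PP\S   <
      [3,4] "that" : PP\NP
      [4,5] "liked" : (PP\S)\(PP\NP)

[0,1] (S/PP)/NP  lex  "ate"
[1,2] NP  lex  "read"
[0,2] S/PP  >  k=1
[2,3] S  lex  "idea"
[3,4] PP\NP  lex  "that"
[4,5] (PP\S)\(PP\NP)  lex  "liked"
[3,5] PP\S  <  k=4
[2,5] PP  <  k=3
[0,5] S  >  k=2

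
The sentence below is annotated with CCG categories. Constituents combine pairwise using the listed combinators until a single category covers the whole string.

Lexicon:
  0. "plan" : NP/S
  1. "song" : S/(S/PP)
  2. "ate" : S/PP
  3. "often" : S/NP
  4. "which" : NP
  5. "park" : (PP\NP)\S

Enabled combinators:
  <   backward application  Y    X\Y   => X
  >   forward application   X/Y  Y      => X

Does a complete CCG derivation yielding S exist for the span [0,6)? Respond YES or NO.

NP/S S/(S/PP) S/PP S/NP NP (PP\NP)\S
CKY chart[0,6] = {PP}; S ∉ chart

NO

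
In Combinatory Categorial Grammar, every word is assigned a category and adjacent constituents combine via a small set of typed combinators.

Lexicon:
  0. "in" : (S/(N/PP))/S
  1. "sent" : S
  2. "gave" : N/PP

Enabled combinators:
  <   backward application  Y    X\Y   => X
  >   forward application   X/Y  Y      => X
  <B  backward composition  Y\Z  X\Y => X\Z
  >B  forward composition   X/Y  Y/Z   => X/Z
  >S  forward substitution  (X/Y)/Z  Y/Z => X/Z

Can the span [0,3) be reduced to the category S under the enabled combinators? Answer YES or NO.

YES

[0,3] S   >
  [0,2] S/(N/PP)   >
    [0,1] "in" : (S/(N/PP))/S
    [1,2] "sent" : S
  [2,3] "gave" : N/PP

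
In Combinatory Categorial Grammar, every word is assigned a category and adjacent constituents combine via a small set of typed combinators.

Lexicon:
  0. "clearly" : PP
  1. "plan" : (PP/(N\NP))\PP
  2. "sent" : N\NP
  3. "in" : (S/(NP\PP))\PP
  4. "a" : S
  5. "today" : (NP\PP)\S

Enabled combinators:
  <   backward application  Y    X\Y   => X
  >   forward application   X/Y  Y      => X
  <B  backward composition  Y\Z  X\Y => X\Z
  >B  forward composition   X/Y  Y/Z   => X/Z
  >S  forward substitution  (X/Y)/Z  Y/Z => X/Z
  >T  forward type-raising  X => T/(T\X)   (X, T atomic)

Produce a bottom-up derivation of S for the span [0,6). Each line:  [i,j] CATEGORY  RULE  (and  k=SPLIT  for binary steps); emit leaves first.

[0,6] S   >
  [0,4] S/(NP\PP)   <
    [0,3] PP   >
      [0,2] PP/(N\NP)   <
        [0,1] "clearly" : PP
        [1,2] "plan" : (PP/(N\NP))\PP
      [2,3] "sent" : N\NP
    [3,4] "in" : (S/(NP\PP))\PP
  [4,6] NP\PP   <
    [4,5] "a" : S
    [5,6] "today" : (NP\PP)\S

[0,1] PP  lex  "clearly"
[1,2] (PP/(N\NP))\PP  lex  "plan"
[0,2] PP/(N\NP)  <  k=1
[2,3] N\NP  lex  "sent"
[0,3] PP  >  k=2
[3,4] (S/(NP\PP))\PP  lex  "in"
[0,4] S/(NP\PP)  <  k=3
[4,5] S  lex  "a"
[5,6] (NP\PP)\S  lex  "today"
[4,6] NP\PP  <  k=5
[0,6] S  >  k=4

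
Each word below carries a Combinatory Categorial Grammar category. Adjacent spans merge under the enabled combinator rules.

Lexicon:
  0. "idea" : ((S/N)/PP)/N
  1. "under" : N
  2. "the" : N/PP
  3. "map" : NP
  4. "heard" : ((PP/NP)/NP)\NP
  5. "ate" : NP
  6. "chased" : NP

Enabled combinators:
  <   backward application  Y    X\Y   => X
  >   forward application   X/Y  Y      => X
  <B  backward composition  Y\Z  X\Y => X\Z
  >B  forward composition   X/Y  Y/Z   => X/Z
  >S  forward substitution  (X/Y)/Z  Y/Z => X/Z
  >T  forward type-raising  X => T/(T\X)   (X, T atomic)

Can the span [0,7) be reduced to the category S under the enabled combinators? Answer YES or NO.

[0,7] S   >
  [0,3] S/PP   >S
    [0,2] (S/N)/PP   >
      [0,1] "idea" : ((S/N)/PP)/N
      [1,2] "under" : N
    [2,3] "the" : N/PP
  [3,7] PP   >
    [3,6] PP/NP   >
      [3,5] (PP/NP)/NP   <
        [3,4] "map" : NP
        [4,5] "heard" : ((PP/NP)/NP)\NP
      [5,6] "ate" : NP
    [6,7] "chased" : NP

YES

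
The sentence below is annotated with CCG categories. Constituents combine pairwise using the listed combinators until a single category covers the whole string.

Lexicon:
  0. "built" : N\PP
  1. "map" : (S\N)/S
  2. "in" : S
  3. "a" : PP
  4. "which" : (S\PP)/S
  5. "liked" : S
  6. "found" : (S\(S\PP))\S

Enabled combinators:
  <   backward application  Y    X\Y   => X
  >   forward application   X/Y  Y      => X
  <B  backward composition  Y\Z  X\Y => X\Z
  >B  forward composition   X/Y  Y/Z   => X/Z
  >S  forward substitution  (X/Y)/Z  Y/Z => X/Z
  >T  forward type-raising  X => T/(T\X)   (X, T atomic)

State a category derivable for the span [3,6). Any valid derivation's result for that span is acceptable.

S

[0,7] S   <
  [0,3] S\PP   <B
    [0,1] "built" : N\PP
    [1,3] S\N   >
      [1,2] "map" : (S\N)/S
      [2,3] "in" : S
  [3,7] S\(S\PP)   <
    [3,6] S   >
      [3,4] S/(S\PP)   >T
        [3,4] "a" : PP
      [4,6] S\PP   >
        [4,5] "which" : (S\PP)/S
        [5,6] "liked" : S
    [6,7] "found" : (S\(S\PP))\S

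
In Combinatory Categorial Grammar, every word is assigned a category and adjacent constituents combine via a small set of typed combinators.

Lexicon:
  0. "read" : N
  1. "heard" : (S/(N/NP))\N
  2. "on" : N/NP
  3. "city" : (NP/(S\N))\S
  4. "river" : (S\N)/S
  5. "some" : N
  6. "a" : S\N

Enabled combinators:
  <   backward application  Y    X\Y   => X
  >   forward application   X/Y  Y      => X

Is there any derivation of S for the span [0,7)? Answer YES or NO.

N (S/(N/NP))\N N/NP (NP/(S\N))\S (S\N)/S N S\N
CKY chart[0,7] = {NP}; S ∉ chart

NO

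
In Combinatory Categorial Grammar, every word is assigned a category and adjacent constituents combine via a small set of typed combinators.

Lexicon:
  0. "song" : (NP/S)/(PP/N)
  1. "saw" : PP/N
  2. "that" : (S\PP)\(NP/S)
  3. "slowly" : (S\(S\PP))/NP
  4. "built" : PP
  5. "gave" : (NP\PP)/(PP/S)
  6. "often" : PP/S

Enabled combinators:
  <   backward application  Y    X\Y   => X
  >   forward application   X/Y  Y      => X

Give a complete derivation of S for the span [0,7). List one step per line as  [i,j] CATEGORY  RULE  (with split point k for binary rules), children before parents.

[0,1] (NP/S)/(PP/N)  lex  "song"
[1,2] PP/N  lex  "saw"
[0,2] NP/S  >  k=1
[2,3] (S\PP)\(NP/S)  lex  "that"
[0,3] S\PP  <  k=2
[3,4] (S\(S\PP))/NP  lex  "slowly"
[4,5] PP  lex  "built"
[5,6] (NP\PP)/(PP/S)  lex  "gave"
[6,7] PP/S  lex  "often"
[5,7] NP\PP  >  k=6
[4,7] NP  <  k=5
[3,7] S\(S\PP)  >  k=4
[0,7] S  <  k=3

[0,7] S   <
  [0,3] S\PP   <
    [0,2] NP/S   >
      [0,1] "song" : (NP/S)/(PP/N)
      [1,2] "saw" : PP/N
    [2,3] "that" : (S\PP)\(NP/S)
  [3,7] S\(S\PP)   >
    [3,4] "slowly" : (S\(S\PP))/NP
    [4,7] NP   <
      [4,5] "built" : PP
      [5,7] NP\PP   >
        [5,6] "gave" : (NP\PP)/(PP/S)
        [6,7] "often" : PP/S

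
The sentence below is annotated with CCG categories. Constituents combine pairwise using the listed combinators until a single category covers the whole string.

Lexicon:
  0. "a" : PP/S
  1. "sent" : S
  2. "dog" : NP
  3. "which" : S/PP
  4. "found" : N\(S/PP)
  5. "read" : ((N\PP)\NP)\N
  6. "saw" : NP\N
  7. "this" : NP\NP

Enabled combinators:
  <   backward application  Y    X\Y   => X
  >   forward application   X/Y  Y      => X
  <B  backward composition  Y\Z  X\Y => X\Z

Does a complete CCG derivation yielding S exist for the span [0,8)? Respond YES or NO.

PP/S S NP S/PP N\(S/PP) ((N\PP)\NP)\N NP\N NP\NP
CKY chart[0,8] = {NP}; S ∉ chart

NO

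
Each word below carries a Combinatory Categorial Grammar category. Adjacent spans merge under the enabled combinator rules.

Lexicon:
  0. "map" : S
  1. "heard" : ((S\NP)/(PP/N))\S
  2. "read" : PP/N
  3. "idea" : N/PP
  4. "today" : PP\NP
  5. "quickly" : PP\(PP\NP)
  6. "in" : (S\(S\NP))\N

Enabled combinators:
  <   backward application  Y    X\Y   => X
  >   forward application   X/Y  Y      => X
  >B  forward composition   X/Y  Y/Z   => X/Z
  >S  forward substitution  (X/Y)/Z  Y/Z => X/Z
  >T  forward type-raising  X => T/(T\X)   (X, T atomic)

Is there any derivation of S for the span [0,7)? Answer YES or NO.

YES

[0,7] S   <
  [0,3] S\NP   >
    [0,2] (S\NP)/(PP/N)   <
      [0,1] "map" : S
      [1,2] "heard" : ((S\NP)/(PP/N))\S
    [2,3] "read" : PP/N
  [3,7] S\(S\NP)   <
    [3,6] N   >
      [3,4] "idea" : N/PP
      [4,6] PP   <
        [4,5] "today" : PP\NP
        [5,6] "quickly" : PP\(PP\NP)
    [6,7] "in" : (S\(S\NP))\N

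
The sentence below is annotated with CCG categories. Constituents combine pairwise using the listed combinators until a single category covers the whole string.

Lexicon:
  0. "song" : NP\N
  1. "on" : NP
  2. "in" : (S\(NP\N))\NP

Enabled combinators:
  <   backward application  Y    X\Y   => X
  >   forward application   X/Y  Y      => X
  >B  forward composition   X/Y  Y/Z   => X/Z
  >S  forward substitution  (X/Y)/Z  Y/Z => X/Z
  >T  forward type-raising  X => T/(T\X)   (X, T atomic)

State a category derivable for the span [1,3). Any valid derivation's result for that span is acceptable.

[0,3] S   <
  [0,1] "song" : NP\N
  [1,3] S\(NP\N)   <
    [1,2] "on" : NP
    [2,3] "in" : (S\(NP\N))\NP

S\(NP\N)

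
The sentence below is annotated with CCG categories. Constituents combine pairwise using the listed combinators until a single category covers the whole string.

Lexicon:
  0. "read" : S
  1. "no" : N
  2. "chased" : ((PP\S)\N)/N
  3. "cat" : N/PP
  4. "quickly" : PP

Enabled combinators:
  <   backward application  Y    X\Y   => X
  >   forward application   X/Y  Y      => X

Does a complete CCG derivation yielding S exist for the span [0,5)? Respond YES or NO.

S N ((PP\S)\N)/N N/PP PP
CKY chart[0,5] = {PP}; S ∉ chart

NO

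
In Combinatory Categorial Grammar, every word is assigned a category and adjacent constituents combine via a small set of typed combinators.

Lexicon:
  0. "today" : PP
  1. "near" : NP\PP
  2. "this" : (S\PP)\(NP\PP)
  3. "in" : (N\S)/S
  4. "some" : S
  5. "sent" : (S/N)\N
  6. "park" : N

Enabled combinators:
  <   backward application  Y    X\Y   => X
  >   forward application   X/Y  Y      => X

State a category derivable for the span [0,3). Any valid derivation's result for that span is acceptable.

[0,7] S   >
  [0,6] S/N   <
    [0,5] N   <
      [0,3] S   <
        [0,1] "today" : PP
        [1,3] S\PP   <
          [1,2] "near" : NP\PP
          [2,3] "this" : (S\PP)\(NP\PP)
      [3,5] N\S   >
        [3,4] "in" : (N\S)/S
        [4,5] "some" : S
    [5,6] "sent" : (S/N)\N
  [6,7] "park" : N

S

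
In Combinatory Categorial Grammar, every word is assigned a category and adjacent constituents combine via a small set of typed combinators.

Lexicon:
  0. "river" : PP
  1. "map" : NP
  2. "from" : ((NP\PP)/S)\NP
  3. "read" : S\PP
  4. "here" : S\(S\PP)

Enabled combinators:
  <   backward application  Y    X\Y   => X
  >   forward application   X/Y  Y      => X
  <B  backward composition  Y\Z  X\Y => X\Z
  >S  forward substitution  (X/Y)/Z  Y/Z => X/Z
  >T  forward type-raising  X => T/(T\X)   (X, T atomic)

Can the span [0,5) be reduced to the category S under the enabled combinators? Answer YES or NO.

PP NP ((NP\PP)/S)\NP S\PP S\(S\PP)
CKY chart[0,5] = {N/(N\NP), NP, NP/(NP\NP), PP/(PP\NP), S/(S\NP)}; S ∉ chart

NO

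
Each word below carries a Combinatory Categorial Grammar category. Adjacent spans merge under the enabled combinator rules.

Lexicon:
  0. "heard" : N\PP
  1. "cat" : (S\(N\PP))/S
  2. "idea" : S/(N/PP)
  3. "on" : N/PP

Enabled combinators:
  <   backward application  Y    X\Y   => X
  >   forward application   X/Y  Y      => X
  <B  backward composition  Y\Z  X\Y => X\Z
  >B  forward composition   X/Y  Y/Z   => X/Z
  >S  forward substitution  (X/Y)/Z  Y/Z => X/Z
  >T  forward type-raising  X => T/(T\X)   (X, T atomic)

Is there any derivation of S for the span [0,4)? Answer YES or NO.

[0,4] S   <
  [0,1] "heard" : N\PP
  [1,4] S\(N\PP)   >
    [1,2] "cat" : (S\(N\PP))/S
    [2,4] S   >
      [2,3] "idea" : S/(N/PP)
      [3,4] "on" : N/PP

YES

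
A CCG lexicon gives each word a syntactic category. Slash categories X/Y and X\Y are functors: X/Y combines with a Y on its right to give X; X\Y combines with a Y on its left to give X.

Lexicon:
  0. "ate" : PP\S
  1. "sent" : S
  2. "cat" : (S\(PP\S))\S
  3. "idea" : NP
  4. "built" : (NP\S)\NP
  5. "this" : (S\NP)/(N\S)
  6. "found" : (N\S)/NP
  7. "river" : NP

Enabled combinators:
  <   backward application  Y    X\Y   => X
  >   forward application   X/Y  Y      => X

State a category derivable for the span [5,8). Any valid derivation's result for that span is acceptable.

[0,8] S   <
  [0,5] NP   <
    [0,3] S   <
      [0,1] "ate" : PP\S
      [1,3] S\(PP\S)   <
        [1,2] "sent" : S
        [2,3] "cat" : (S\(PP\S))\S
    [3,5] NP\S   <
      [3,4] "idea" : NP
      [4,5] "built" : (NP\S)\NP
  [5,8] S\NP   >
    [5,6] "this" : (S\NP)/(N\S)
    [6,8] N\S   >
      [6,7] "found" : (N\S)/NP
      [7,8] "river" : NP

S\NP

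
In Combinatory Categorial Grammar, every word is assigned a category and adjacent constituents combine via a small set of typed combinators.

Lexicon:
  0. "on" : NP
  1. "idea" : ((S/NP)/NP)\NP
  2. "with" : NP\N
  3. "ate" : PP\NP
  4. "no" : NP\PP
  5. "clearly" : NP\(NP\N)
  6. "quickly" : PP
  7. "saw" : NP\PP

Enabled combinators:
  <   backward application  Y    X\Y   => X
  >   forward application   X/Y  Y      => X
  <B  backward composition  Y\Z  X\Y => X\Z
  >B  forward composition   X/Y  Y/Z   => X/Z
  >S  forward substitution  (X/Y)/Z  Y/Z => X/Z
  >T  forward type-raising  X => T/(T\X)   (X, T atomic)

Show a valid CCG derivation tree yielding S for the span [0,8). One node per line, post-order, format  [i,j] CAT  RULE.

[0,8] S   >
  [0,6] S/NP   >
    [0,2] (S/NP)/NP   <
      [0,1] "on" : NP
      [1,2] "idea" : ((S/NP)/NP)\NP
    [2,6] NP   <
      [2,5] NP\N   <B
        [2,4] PP\N   <B
          [2,3] "with" : NP\N
          [3,4] "ate" : PP\NP
        [4,5] "no" : NP\PP
      [5,6] "clearly" : NP\(NP\N)
  [6,8] NP   >
    [6,7] NP/(NP\PP)   >T
      [6,7] "quickly" : PP
    [7,8] "saw" : NP\PP

[0,1] NP  lex  "on"
[1,2] ((S/NP)/NP)\NP  lex  "idea"
[0,2] (S/NP)/NP  <  k=1
[2,3] NP\N  lex  "with"
[3,4] PP\NP  lex  "ate"
[2,4] PP\N  <B  k=3
[4,5] NP\PP  lex  "no"
[2,5] NP\N  <B  k=4
[5,6] NP\(NP\N)  lex  "clearly"
[2,6] NP  <  k=5
[0,6] S/NP  >  k=2
[6,7] PP  lex  "quickly"
[6,7] NP/(NP\PP)  >T
[7,8] NP\PP  lex  "saw"
[6,8] NP  >  k=7
[0,8] S  >  k=6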